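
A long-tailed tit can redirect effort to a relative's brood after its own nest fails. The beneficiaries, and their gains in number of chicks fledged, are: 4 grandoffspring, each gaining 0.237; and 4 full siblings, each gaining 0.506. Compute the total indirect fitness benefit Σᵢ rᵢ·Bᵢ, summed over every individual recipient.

r to a grandoffspring = 1/4 (two parent–offspring links: r = (1/2)^2 = 1/4).
r to a full sibling = 0.5 (full sibs share both parents — two paths of length 2: r = 2·(1/2)^2 = 1/2).
Summing one r·B term per recipient: 4·0.25·0.237 + 4·0.5·0.506 = 1.249.

1.249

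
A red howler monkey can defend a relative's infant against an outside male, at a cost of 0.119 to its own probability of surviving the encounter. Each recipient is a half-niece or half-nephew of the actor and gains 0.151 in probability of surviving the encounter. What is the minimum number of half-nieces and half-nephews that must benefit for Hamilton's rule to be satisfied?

r to a half-niece or half-nephew = 0.125 (half-aunt/uncle↔niece/nephew: one path of length 3: r = (1/2)^3 = 1/8).
Hamilton's rule: n·r·B > C  ⇒  n > C/(r·B) = 0.119/(0.125·0.151) = 6.305.
The smallest integer exceeding 6.305 is 7.

7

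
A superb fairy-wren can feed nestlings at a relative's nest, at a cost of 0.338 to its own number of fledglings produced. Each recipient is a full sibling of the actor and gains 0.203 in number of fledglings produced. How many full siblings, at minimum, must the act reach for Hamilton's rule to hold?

4

r to a full sibling = 0.5 (full sibs share both parents — two paths of length 2: r = 2·(1/2)^2 = 1/2).
Hamilton's rule: n·r·B > C  ⇒  n > C/(r·B) = 0.338/(0.5·0.203) = 3.33.
The smallest integer exceeding 3.33 is 4.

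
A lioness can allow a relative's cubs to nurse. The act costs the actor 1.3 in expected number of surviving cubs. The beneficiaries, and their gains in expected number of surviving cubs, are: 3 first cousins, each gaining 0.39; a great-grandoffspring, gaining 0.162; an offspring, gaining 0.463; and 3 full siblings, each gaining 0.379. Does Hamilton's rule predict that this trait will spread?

No

Hamilton's rule: the trait is favored when the sum of r·B over every recipient exceeds the actor's cost C.
r to a first cousin = 0.125 (first cousins share one grandparent pair — two paths of length 4: r = 2·(1/2)^4 = 1/8).
r to a great-grandoffspring = 0.125 (three parent–offspring links: r = (1/2)^3 = 1/8).
r to an offspring = 0.5 (one parent–offspring link: r = (1/2)^1 = 1/2).
r to a full sibling = 0.5 (full sibs share both parents — two paths of length 2: r = 2·(1/2)^2 = 1/2).
Summing one r·B term per recipient: 3·0.125·0.39 + 1·0.125·0.162 + 1·0.5·0.463 + 3·0.5·0.379 = 0.9665.
0.9665 < 1.3: the indirect benefit is less than the cost.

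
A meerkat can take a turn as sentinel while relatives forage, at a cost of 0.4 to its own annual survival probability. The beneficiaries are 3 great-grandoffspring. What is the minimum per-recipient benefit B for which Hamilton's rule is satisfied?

1.0667

r to a great-grandoffspring = 0.125 (three parent–offspring links: r = (1/2)^3 = 1/8).
Hamilton's rule with n recipients of equal r: n·r·B > C, so B > C/(n·r) = 0.4/(3·0.125) = 1.0667.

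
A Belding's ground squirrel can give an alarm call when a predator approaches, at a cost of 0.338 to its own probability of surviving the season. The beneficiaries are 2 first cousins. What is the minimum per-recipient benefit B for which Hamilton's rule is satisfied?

r to a first cousin = 0.125 (first cousins share one grandparent pair — two paths of length 4: r = 2·(1/2)^4 = 1/8).
Hamilton's rule with n recipients of equal r: n·r·B > C, so B > C/(n·r) = 0.338/(2·0.125) = 1.352.

1.352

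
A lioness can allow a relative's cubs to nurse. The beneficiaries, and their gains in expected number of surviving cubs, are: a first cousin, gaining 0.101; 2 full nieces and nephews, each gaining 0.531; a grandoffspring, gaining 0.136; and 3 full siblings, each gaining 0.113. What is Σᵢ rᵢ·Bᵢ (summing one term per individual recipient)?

0.481625

r to a first cousin = 0.125 (first cousins share one grandparent pair — two paths of length 4: r = 2·(1/2)^4 = 1/8).
r to a full niece or nephew = 1/4 (full aunt/uncle↔niece/nephew: two paths of length 3 through the shared grandparent pair: r = 2·(1/2)^3 = 1/4).
r to a grandoffspring = 1/4 (two parent–offspring links: r = (1/2)^2 = 1/4).
r to a full sibling = 0.5 (full sibs share both parents — two paths of length 2: r = 2·(1/2)^2 = 1/2).
Summing one r·B term per recipient: 1·0.125·0.101 + 2·0.25·0.531 + 1·0.25·0.136 + 3·0.5·0.113 = 0.481625.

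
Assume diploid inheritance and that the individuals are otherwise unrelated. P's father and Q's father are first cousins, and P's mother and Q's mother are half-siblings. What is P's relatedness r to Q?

0.09375

Independent pedigree routes through distinct common ancestors add.
P and Q are related in two ways: second cousins through their fathers (r = 1/32) and half first cousins through their mothers (r = 1/16).
r = 1/32 + 1/16 = 3/32 = 0.09375.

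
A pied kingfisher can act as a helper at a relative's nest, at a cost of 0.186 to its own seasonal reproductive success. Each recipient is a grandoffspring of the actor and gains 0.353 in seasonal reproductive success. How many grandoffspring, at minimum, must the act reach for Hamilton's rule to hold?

3

r to a grandoffspring = 0.25 (two parent–offspring links: r = (1/2)^2 = 1/4).
Hamilton's rule: n·r·B > C  ⇒  n > C/(r·B) = 0.186/(0.25·0.353) = 2.108.
The smallest integer exceeding 2.108 is 3.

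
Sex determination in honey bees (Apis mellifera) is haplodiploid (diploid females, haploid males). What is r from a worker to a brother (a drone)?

0.25

Her haploid brother carries none of their father's genes and a random half of their mother's genome; that half matches the maternal half of her own genome with probability 1/2: r = 1/2 · 1/2 = 1/4.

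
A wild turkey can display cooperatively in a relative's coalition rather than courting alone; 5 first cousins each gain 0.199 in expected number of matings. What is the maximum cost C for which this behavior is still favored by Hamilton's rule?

0.124375

r to a first cousin = 1/8 (first cousins share one grandparent pair — two paths of length 4: r = 2·(1/2)^4 = 1/8).
Hamilton's rule: n·r·B > C, so the trait is favored while C < n·r·B = 5·0.125·0.199 = 0.124375.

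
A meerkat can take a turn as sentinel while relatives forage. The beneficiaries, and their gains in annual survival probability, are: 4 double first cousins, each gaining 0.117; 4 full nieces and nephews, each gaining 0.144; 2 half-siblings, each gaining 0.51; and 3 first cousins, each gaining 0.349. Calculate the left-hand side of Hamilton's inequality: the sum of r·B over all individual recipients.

0.646875

r to a double first cousin = 0.25 (double first cousins share both grandparent pairs — four paths of length 4: r = 4·(1/2)^4 = 1/4).
r to a full niece or nephew = 1/4 (full aunt/uncle↔niece/nephew: two paths of length 3 through the shared grandparent pair: r = 2·(1/2)^3 = 1/4).
r to a half-sibling = 1/4 (half-sibs share one parent — one path of length 2: r = (1/2)^2 = 1/4).
r to a first cousin = 1/8 (first cousins share one grandparent pair — two paths of length 4: r = 2·(1/2)^4 = 1/8).
Summing one r·B term per recipient: 4·0.25·0.117 + 4·0.25·0.144 + 2·0.25·0.51 + 3·0.125·0.349 = 0.646875.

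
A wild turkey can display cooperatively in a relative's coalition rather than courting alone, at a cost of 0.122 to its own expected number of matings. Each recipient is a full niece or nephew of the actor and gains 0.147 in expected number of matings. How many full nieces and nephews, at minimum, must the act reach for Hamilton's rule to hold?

r to a full niece or nephew = 1/4 (full aunt/uncle↔niece/nephew: two paths of length 3 through the shared grandparent pair: r = 2·(1/2)^3 = 1/4).
Hamilton's rule: n·r·B > C  ⇒  n > C/(r·B) = 0.122/(0.25·0.147) = 3.32.
The smallest integer exceeding 3.32 is 4.

4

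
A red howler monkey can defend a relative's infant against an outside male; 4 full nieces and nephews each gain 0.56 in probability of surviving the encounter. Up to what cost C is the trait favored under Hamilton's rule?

0.56

r to a full niece or nephew = 0.25 (full aunt/uncle↔niece/nephew: two paths of length 3 through the shared grandparent pair: r = 2·(1/2)^3 = 1/4).
Hamilton's rule: n·r·B > C, so the trait is favored while C < n·r·B = 4·0.25·0.56 = 0.56.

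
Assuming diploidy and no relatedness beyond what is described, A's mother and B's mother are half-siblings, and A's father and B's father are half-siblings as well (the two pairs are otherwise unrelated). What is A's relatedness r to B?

0.125

Wright's path rule: contributions from independent ancestry routes add.
A and B are related in two ways: half first cousins through their mothers (r = 1/16) and half first cousins through their fathers (r = 1/16).
r = 1/16 + 1/16 = 1/8 = 0.125.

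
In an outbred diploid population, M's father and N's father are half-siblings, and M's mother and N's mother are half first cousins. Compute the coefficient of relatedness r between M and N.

0.078125

Wright's path rule: contributions from independent ancestry routes add.
M and N are related in two ways: half first cousins through their fathers (r = 1/16) and half second cousins through their mothers (r = 1/64).
r = 1/16 + 1/64 = 5/64 = 0.078125.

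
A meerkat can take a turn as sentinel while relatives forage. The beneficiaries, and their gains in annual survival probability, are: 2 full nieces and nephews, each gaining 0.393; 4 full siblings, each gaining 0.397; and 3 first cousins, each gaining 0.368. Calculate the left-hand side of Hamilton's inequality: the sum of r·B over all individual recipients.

1.1285

r to a full niece or nephew = 0.25 (full aunt/uncle↔niece/nephew: two paths of length 3 through the shared grandparent pair: r = 2·(1/2)^3 = 1/4).
r to a full sibling = 0.5 (full sibs share both parents — two paths of length 2: r = 2·(1/2)^2 = 1/2).
r to a first cousin = 1/8 (first cousins share one grandparent pair — two paths of length 4: r = 2·(1/2)^4 = 1/8).
Summing one r·B term per recipient: 2·0.25·0.393 + 4·0.5·0.397 + 3·0.125·0.368 = 1.1285.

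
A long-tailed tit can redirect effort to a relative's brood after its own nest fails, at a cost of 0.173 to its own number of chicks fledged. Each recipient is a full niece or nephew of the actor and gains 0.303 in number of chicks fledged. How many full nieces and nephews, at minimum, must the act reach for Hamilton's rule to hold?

r to a full niece or nephew = 0.25 (full aunt/uncle↔niece/nephew: two paths of length 3 through the shared grandparent pair: r = 2·(1/2)^3 = 1/4).
Hamilton's rule: n·r·B > C  ⇒  n > C/(r·B) = 0.173/(0.25·0.303) = 2.284.
The smallest integer exceeding 2.284 is 3.

3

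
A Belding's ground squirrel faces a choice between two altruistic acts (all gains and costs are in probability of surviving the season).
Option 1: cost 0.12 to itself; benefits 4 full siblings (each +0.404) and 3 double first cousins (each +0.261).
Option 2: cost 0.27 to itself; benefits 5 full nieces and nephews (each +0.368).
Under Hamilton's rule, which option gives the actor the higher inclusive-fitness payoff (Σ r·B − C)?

Option 1: r to a full sibling = 0.5.
Option 1: r to a double first cousin = 0.25.
Option 1: Σ r·B − C = (4·0.5·0.404 + 3·0.25·0.261) − 0.12 = 0.88375.
Option 2: r to a full niece or nephew = 0.25.
Option 2: Σ r·B − C = (5·0.25·0.368) − 0.27 = 0.19.
Option 1 has the higher net inclusive-fitness payoff.

Option 1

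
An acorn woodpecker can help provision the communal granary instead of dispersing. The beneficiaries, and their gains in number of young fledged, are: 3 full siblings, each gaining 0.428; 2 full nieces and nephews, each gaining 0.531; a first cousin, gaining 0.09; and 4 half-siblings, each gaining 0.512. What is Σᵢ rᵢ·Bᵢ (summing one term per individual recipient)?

r to a full sibling = 0.5 (full sibs share both parents — two paths of length 2: r = 2·(1/2)^2 = 1/2).
r to a full niece or nephew = 0.25 (full aunt/uncle↔niece/nephew: two paths of length 3 through the shared grandparent pair: r = 2·(1/2)^3 = 1/4).
r to a first cousin = 0.125 (first cousins share one grandparent pair — two paths of length 4: r = 2·(1/2)^4 = 1/8).
r to a half-sibling = 1/4 (half-sibs share one parent — one path of length 2: r = (1/2)^2 = 1/4).
Summing one r·B term per recipient: 3·0.5·0.428 + 2·0.25·0.531 + 1·0.125·0.09 + 4·0.25·0.512 = 1.43075.

1.43075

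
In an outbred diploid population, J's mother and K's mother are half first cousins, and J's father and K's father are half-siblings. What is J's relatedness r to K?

Independent pedigree routes through distinct common ancestors add.
J and K are related in two ways: half second cousins through their mothers (r = 1/64) and half first cousins through their fathers (r = 1/16).
r = 1/64 + 1/16 = 5/64 = 0.078125.

0.078125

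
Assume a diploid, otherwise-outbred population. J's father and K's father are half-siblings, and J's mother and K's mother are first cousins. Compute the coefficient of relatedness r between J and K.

0.09375

Relatedness sums over independent paths through distinct common ancestors.
J and K are related in two ways: half first cousins through their fathers (r = 1/16) and second cousins through their mothers (r = 1/32).
r = 1/16 + 1/32 = 0.09375.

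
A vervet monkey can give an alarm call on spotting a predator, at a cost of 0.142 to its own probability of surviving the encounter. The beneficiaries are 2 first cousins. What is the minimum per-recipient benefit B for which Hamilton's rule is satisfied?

r to a first cousin = 0.125 (first cousins share one grandparent pair — two paths of length 4: r = 2·(1/2)^4 = 1/8).
Hamilton's rule with n recipients of equal r: n·r·B > C, so B > C/(n·r) = 0.142/(2·0.125) = 0.568.

0.568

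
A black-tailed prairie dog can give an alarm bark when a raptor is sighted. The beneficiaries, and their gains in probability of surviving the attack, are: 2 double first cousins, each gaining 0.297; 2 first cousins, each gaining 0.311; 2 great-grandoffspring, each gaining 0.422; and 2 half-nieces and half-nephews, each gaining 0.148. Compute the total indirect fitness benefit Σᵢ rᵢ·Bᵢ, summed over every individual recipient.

r to a double first cousin = 1/4 (double first cousins share both grandparent pairs — four paths of length 4: r = 4·(1/2)^4 = 1/4).
r to a first cousin = 0.125 (first cousins share one grandparent pair — two paths of length 4: r = 2·(1/2)^4 = 1/8).
r to a great-grandoffspring = 1/8 (three parent–offspring links: r = (1/2)^3 = 1/8).
r to a half-niece or half-nephew = 0.125 (half-aunt/uncle↔niece/nephew: one path of length 3: r = (1/2)^3 = 1/8).
Summing one r·B term per recipient: 2·0.25·0.297 + 2·0.125·0.311 + 2·0.125·0.422 + 2·0.125·0.148 = 0.36875.

0.36875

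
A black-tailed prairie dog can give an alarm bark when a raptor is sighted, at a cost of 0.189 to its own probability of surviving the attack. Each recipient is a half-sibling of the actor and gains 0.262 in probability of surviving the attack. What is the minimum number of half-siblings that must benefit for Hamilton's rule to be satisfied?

r to a half-sibling = 0.25 (half-sibs share one parent — one path of length 2: r = (1/2)^2 = 1/4).
Hamilton's rule: n·r·B > C  ⇒  n > C/(r·B) = 0.189/(0.25·0.262) = 2.885.
The smallest integer exceeding 2.885 is 3.

3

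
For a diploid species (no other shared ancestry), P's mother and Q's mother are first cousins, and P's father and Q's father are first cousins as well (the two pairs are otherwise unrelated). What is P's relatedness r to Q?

Wright's path rule: contributions from independent ancestry routes add.
P and Q are related in two ways: second cousins through their mothers (r = 1/32) and second cousins through their fathers (r = 1/32).
r = 1/32 + 1/32 = 0.0625.

0.0625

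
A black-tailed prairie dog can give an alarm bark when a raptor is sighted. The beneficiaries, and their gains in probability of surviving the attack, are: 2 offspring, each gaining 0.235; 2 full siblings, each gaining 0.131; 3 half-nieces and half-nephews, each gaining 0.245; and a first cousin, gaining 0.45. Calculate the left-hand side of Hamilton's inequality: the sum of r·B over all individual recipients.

0.514125

r to an offspring = 1/2 (one parent–offspring link: r = (1/2)^1 = 1/2).
r to a full sibling = 0.5 (full sibs share both parents — two paths of length 2: r = 2·(1/2)^2 = 1/2).
r to a half-niece or half-nephew = 0.125 (half-aunt/uncle↔niece/nephew: one path of length 3: r = (1/2)^3 = 1/8).
r to a first cousin = 1/8 (first cousins share one grandparent pair — two paths of length 4: r = 2·(1/2)^4 = 1/8).
Summing one r·B term per recipient: 2·0.5·0.235 + 2·0.5·0.131 + 3·0.125·0.245 + 1·0.125·0.45 = 0.514125.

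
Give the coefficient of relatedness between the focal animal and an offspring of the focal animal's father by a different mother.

0.25

Each parent–offspring link contributes a factor of 1/2, and independent paths through distinct common ancestors add.
Half-sibs share one parent — one path of length 2: r = (1/2)^2 = 1/4.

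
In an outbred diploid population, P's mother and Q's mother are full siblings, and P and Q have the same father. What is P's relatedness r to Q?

0.375

Relatedness sums over independent paths through distinct common ancestors.
P and Q are related in two ways: first cousins through their mothers (r = 1/8) and half-sibs through their shared father (r = 1/4).
r = 1/8 + 1/4 = 3/8 = 0.375.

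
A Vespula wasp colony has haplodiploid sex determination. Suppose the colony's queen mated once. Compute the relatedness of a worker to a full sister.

0.75

Haplodiploid full sisters inherit their father's entire haploid genome identically (contributing 1/2) and on average half of their mother's contribution (1/2 · 1/2 = 1/4); r = 1/2 + 1/4 = 3/4.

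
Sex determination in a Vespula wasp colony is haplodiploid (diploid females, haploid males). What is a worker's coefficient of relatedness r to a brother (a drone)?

0.25

Her haploid brother carries none of their father's genes and a random half of their mother's genome; that half matches the maternal half of her own genome with probability 1/2: r = 1/2 · 1/2 = 1/4.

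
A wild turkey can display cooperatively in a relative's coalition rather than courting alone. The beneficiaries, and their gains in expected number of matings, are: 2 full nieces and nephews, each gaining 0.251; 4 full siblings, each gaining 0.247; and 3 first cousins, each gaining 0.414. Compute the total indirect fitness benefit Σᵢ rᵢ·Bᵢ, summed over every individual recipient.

r to a full niece or nephew = 1/4 (full aunt/uncle↔niece/nephew: two paths of length 3 through the shared grandparent pair: r = 2·(1/2)^3 = 1/4).
r to a full sibling = 1/2 (full sibs share both parents — two paths of length 2: r = 2·(1/2)^2 = 1/2).
r to a first cousin = 0.125 (first cousins share one grandparent pair — two paths of length 4: r = 2·(1/2)^4 = 1/8).
Summing one r·B term per recipient: 2·0.25·0.251 + 4·0.5·0.247 + 3·0.125·0.414 = 0.77475.

0.77475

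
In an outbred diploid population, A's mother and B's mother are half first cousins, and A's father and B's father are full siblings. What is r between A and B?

0.140625

Relatedness sums over independent paths through distinct common ancestors.
A and B are related in two ways: half second cousins through their mothers (r = 1/64) and first cousins through their fathers (r = 1/8).
r = 1/64 + 1/8 = 0.140625.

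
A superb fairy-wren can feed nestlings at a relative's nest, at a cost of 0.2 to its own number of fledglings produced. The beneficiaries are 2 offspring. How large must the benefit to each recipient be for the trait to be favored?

0.2

r to an offspring = 1/2 (one parent–offspring link: r = (1/2)^1 = 1/2).
Hamilton's rule with n recipients of equal r: n·r·B > C, so B > C/(n·r) = 0.2/(2·0.5) = 0.2.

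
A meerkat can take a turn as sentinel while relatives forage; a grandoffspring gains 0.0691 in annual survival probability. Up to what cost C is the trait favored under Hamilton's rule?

r to a grandoffspring = 0.25 (two parent–offspring links: r = (1/2)^2 = 1/4).
Hamilton's rule: n·r·B > C, so the trait is favored while C < n·r·B = 1·0.25·0.0691 = 0.017275.

0.017275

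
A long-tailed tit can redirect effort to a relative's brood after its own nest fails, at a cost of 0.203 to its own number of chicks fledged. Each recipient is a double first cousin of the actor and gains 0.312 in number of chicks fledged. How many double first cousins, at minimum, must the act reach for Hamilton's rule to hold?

r to a double first cousin = 0.25 (double first cousins share both grandparent pairs — four paths of length 4: r = 4·(1/2)^4 = 1/4).
Hamilton's rule: n·r·B > C  ⇒  n > C/(r·B) = 0.203/(0.25·0.312) = 2.603.
The smallest integer exceeding 2.603 is 3.

3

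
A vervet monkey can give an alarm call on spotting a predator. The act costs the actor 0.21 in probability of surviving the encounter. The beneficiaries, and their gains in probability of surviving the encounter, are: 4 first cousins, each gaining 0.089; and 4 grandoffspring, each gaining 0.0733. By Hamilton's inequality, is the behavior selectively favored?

No

Hamilton's rule: the trait is favored when the sum of r·B over every recipient exceeds the actor's cost C.
r to a first cousin = 0.125 (first cousins share one grandparent pair — two paths of length 4: r = 2·(1/2)^4 = 1/8).
r to a grandoffspring = 1/4 (two parent–offspring links: r = (1/2)^2 = 1/4).
Summing one r·B term per recipient: 4·0.125·0.089 + 4·0.25·0.0733 = 0.1178.
0.1178 < 0.21: the indirect benefit is less than the cost.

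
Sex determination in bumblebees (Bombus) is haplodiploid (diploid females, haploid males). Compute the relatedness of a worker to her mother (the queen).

0.5

One meiotic link between diploid queen and diploid daughter: r = 1/2.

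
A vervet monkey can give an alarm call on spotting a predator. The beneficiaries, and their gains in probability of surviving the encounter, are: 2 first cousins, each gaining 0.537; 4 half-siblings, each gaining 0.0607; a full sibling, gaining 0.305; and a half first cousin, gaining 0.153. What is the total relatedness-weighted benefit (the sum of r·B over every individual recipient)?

r to a first cousin = 1/8 (first cousins share one grandparent pair — two paths of length 4: r = 2·(1/2)^4 = 1/8).
r to a half-sibling = 1/4 (half-sibs share one parent — one path of length 2: r = (1/2)^2 = 1/4).
r to a full sibling = 1/2 (full sibs share both parents — two paths of length 2: r = 2·(1/2)^2 = 1/2).
r to a half first cousin = 1/16 (half first cousins share one grandparent — one path of length 4: r = (1/2)^4 = 1/16).
Summing one r·B term per recipient: 2·0.125·0.537 + 4·0.25·0.0607 + 1·0.5·0.305 + 1·0.0625·0.153 = 0.3570125.

0.3570125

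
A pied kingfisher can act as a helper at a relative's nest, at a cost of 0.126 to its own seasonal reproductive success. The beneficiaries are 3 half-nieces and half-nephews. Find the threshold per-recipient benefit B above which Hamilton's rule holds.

0.336

r to a half-niece or half-nephew = 1/8 (half-aunt/uncle↔niece/nephew: one path of length 3: r = (1/2)^3 = 1/8).
Hamilton's rule with n recipients of equal r: n·r·B > C, so B > C/(n·r) = 0.126/(3·0.125) = 0.336.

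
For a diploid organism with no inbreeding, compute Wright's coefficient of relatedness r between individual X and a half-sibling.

0.25

Each parent–offspring link contributes a factor of 1/2, and independent paths through distinct common ancestors add.
Half-sibs share one parent — one path of length 2: r = (1/2)^2 = 1/4.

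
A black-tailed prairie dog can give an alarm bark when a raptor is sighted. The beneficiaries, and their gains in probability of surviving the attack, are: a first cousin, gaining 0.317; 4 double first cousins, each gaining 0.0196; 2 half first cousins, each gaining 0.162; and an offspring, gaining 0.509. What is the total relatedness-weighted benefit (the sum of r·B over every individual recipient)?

r to a first cousin = 0.125 (first cousins share one grandparent pair — two paths of length 4: r = 2·(1/2)^4 = 1/8).
r to a double first cousin = 1/4 (double first cousins share both grandparent pairs — four paths of length 4: r = 4·(1/2)^4 = 1/4).
r to a half first cousin = 1/16 (half first cousins share one grandparent — one path of length 4: r = (1/2)^4 = 1/16).
r to an offspring = 0.5 (one parent–offspring link: r = (1/2)^1 = 1/2).
Summing one r·B term per recipient: 1·0.125·0.317 + 4·0.25·0.0196 + 2·0.0625·0.162 + 1·0.5·0.509 = 0.333975.

0.333975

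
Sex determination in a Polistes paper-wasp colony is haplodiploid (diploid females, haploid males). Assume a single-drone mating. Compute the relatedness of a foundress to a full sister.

0.75

Haplodiploid full sisters inherit their father's entire haploid genome identically (contributing 1/2) and on average half of their mother's contribution (1/2 · 1/2 = 1/4); r = 1/2 + 1/4 = 3/4.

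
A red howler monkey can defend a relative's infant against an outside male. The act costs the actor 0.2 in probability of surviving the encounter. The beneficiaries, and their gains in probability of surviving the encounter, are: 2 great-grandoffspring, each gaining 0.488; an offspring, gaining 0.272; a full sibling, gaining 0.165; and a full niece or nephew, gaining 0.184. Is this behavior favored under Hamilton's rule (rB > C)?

Yes

Hamilton's rule: the trait is favored when the sum of r·B over every recipient exceeds the actor's cost C.
r to a great-grandoffspring = 1/8 (three parent–offspring links: r = (1/2)^3 = 1/8).
r to an offspring = 1/2 (one parent–offspring link: r = (1/2)^1 = 1/2).
r to a full sibling = 1/2 (full sibs share both parents — two paths of length 2: r = 2·(1/2)^2 = 1/2).
r to a full niece or nephew = 1/4 (full aunt/uncle↔niece/nephew: two paths of length 3 through the shared grandparent pair: r = 2·(1/2)^3 = 1/4).
Summing one r·B term per recipient: 2·0.125·0.488 + 1·0.5·0.272 + 1·0.5·0.165 + 1·0.25·0.184 = 0.3865.
0.3865 > 0.2: the indirect benefit exceeds the cost.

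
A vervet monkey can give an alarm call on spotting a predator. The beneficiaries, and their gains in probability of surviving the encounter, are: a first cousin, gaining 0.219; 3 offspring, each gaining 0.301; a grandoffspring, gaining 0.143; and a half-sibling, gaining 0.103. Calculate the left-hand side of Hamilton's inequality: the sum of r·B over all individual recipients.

r to a first cousin = 0.125 (first cousins share one grandparent pair — two paths of length 4: r = 2·(1/2)^4 = 1/8).
r to an offspring = 1/2 (one parent–offspring link: r = (1/2)^1 = 1/2).
r to a grandoffspring = 0.25 (two parent–offspring links: r = (1/2)^2 = 1/4).
r to a half-sibling = 0.25 (half-sibs share one parent — one path of length 2: r = (1/2)^2 = 1/4).
Summing one r·B term per recipient: 1·0.125·0.219 + 3·0.5·0.301 + 1·0.25·0.143 + 1·0.25·0.103 = 0.540375.

0.540375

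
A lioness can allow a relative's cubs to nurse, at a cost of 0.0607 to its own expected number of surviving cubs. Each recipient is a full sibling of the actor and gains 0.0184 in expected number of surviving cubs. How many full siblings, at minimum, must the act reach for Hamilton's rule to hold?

r to a full sibling = 0.5 (full sibs share both parents — two paths of length 2: r = 2·(1/2)^2 = 1/2).
Hamilton's rule: n·r·B > C  ⇒  n > C/(r·B) = 0.0607/(0.5·0.0184) = 6.598.
The smallest integer exceeding 6.598 is 7.

7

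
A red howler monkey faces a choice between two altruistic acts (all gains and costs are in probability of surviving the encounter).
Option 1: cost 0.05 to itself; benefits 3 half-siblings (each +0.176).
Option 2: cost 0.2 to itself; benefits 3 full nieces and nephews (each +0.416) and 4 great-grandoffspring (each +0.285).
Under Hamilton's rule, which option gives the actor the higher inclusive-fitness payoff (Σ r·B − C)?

Option 2

Option 1: r to a half-sibling = 0.25.
Option 1: Σ r·B − C = (3·0.25·0.176) − 0.05 = 0.082.
Option 2: r to a full niece or nephew = 0.25.
Option 2: r to a great-grandoffspring = 0.125.
Option 2: Σ r·B − C = (3·0.25·0.416 + 4·0.125·0.285) − 0.2 = 0.2545.
Option 2 has the higher net inclusive-fitness payoff.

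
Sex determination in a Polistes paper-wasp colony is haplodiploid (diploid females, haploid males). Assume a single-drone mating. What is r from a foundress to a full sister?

Haplodiploid full sisters inherit their father's entire haploid genome identically (contributing 1/2) and on average half of their mother's contribution (1/2 · 1/2 = 1/4); r = 1/2 + 1/4 = 3/4.

0.75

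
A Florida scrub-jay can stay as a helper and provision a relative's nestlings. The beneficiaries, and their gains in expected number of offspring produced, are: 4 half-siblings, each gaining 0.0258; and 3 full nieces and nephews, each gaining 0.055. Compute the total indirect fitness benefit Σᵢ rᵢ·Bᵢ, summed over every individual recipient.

r to a half-sibling = 0.25 (half-sibs share one parent — one path of length 2: r = (1/2)^2 = 1/4).
r to a full niece or nephew = 1/4 (full aunt/uncle↔niece/nephew: two paths of length 3 through the shared grandparent pair: r = 2·(1/2)^3 = 1/4).
Summing one r·B term per recipient: 4·0.25·0.0258 + 3·0.25·0.055 = 0.06705.

0.06705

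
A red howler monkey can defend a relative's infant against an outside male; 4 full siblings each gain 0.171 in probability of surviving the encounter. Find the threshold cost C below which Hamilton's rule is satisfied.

r to a full sibling = 0.5 (full sibs share both parents — two paths of length 2: r = 2·(1/2)^2 = 1/2).
Hamilton's rule: n·r·B > C, so the trait is favored while C < n·r·B = 4·0.5·0.171 = 0.342.

0.342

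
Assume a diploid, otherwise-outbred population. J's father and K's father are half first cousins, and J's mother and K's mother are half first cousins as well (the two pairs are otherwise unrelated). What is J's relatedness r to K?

0.03125

Independent pedigree routes through distinct common ancestors add.
J and K are related in two ways: half second cousins through their fathers (r = 1/64) and half second cousins through their mothers (r = 1/64).
r = 1/64 + 1/64 = 0.03125.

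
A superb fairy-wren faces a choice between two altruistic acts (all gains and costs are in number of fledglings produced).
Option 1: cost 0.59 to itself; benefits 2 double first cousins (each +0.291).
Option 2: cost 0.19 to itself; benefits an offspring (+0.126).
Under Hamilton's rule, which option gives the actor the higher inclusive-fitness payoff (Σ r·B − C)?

Option 2

Option 1: r to a double first cousin = 0.25.
Option 1: Σ r·B − C = (2·0.25·0.291) − 0.59 = -0.4445.
Option 2: r to an offspring = 0.5.
Option 2: Σ r·B − C = (1·0.5·0.126) − 0.19 = -0.127.
Option 2 has the higher net inclusive-fitness payoff.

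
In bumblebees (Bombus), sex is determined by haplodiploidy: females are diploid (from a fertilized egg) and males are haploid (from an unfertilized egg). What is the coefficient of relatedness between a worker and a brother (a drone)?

Her haploid brother carries none of their father's genes and a random half of their mother's genome; that half matches the maternal half of her own genome with probability 1/2: r = 1/2 · 1/2 = 1/4.

0.25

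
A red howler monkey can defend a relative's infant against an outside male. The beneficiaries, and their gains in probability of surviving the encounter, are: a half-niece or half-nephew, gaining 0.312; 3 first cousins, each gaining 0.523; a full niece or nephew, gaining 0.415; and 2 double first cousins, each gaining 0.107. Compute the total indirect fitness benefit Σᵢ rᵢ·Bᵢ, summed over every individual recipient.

0.392375

r to a half-niece or half-nephew = 1/8 (half-aunt/uncle↔niece/nephew: one path of length 3: r = (1/2)^3 = 1/8).
r to a first cousin = 1/8 (first cousins share one grandparent pair — two paths of length 4: r = 2·(1/2)^4 = 1/8).
r to a full niece or nephew = 0.25 (full aunt/uncle↔niece/nephew: two paths of length 3 through the shared grandparent pair: r = 2·(1/2)^3 = 1/4).
r to a double first cousin = 0.25 (double first cousins share both grandparent pairs — four paths of length 4: r = 4·(1/2)^4 = 1/4).
Summing one r·B term per recipient: 1·0.125·0.312 + 3·0.125·0.523 + 1·0.25·0.415 + 2·0.25·0.107 = 0.392375.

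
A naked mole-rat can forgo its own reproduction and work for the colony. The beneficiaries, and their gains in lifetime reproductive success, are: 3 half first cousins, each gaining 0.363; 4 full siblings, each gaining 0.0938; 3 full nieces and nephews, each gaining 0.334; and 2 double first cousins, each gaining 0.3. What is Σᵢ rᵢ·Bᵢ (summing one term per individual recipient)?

r to a half first cousin = 0.0625 (half first cousins share one grandparent — one path of length 4: r = (1/2)^4 = 1/16).
r to a full sibling = 0.5 (full sibs share both parents — two paths of length 2: r = 2·(1/2)^2 = 1/2).
r to a full niece or nephew = 1/4 (full aunt/uncle↔niece/nephew: two paths of length 3 through the shared grandparent pair: r = 2·(1/2)^3 = 1/4).
r to a double first cousin = 1/4 (double first cousins share both grandparent pairs — four paths of length 4: r = 4·(1/2)^4 = 1/4).
Summing one r·B term per recipient: 3·0.0625·0.363 + 4·0.5·0.0938 + 3·0.25·0.334 + 2·0.25·0.3 = 0.6561625.

0.6561625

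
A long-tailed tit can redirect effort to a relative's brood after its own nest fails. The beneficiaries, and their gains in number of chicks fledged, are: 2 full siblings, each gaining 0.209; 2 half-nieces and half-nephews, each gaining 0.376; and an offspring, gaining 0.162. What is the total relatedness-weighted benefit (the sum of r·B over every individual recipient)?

0.384

r to a full sibling = 0.5 (full sibs share both parents — two paths of length 2: r = 2·(1/2)^2 = 1/2).
r to a half-niece or half-nephew = 0.125 (half-aunt/uncle↔niece/nephew: one path of length 3: r = (1/2)^3 = 1/8).
r to an offspring = 0.5 (one parent–offspring link: r = (1/2)^1 = 1/2).
Summing one r·B term per recipient: 2·0.5·0.209 + 2·0.125·0.376 + 1·0.5·0.162 = 0.384.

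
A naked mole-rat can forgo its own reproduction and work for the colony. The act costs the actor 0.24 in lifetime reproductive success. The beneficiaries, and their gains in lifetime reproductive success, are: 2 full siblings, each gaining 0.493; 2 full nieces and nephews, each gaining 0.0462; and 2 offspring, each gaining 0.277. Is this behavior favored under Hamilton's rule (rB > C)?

Yes

Hamilton's rule: the trait is favored when the sum of r·B over every recipient exceeds the actor's cost C.
r to a full sibling = 1/2 (full sibs share both parents — two paths of length 2: r = 2·(1/2)^2 = 1/2).
r to a full niece or nephew = 1/4 (full aunt/uncle↔niece/nephew: two paths of length 3 through the shared grandparent pair: r = 2·(1/2)^3 = 1/4).
r to an offspring = 0.5 (one parent–offspring link: r = (1/2)^1 = 1/2).
Summing one r·B term per recipient: 2·0.5·0.493 + 2·0.25·0.0462 + 2·0.5·0.277 = 0.7931.
0.7931 > 0.24: the indirect benefit exceeds the cost.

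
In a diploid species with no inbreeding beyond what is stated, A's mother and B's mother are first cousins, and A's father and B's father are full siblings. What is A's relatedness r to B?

0.15625

Relatedness sums over independent paths through distinct common ancestors.
A and B are related in two ways: second cousins through their mothers (r = 1/32) and first cousins through their fathers (r = 1/8).
r = 1/32 + 1/8 = 5/32 = 0.15625.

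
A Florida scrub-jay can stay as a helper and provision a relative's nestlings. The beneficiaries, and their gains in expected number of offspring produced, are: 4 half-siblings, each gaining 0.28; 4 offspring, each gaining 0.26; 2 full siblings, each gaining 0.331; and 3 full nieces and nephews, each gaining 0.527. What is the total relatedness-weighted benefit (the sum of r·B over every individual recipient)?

r to a half-sibling = 1/4 (half-sibs share one parent — one path of length 2: r = (1/2)^2 = 1/4).
r to an offspring = 0.5 (one parent–offspring link: r = (1/2)^1 = 1/2).
r to a full sibling = 0.5 (full sibs share both parents — two paths of length 2: r = 2·(1/2)^2 = 1/2).
r to a full niece or nephew = 1/4 (full aunt/uncle↔niece/nephew: two paths of length 3 through the shared grandparent pair: r = 2·(1/2)^3 = 1/4).
Summing one r·B term per recipient: 4·0.25·0.28 + 4·0.5·0.26 + 2·0.5·0.331 + 3·0.25·0.527 = 1.52625.

1.52625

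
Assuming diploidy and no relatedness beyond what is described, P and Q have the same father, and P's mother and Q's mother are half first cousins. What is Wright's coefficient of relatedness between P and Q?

0.265625

Independent pedigree routes through distinct common ancestors add.
P and Q are related in two ways: half-sibs through their shared father (r = 1/4) and half second cousins through their mothers (r = 1/64).
r = 1/4 + 1/64 = 0.265625.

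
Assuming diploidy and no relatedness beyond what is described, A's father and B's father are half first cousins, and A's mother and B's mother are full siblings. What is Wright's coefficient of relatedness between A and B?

0.140625

Relatedness sums over independent paths through distinct common ancestors.
A and B are related in two ways: half second cousins through their fathers (r = 1/64) and first cousins through their mothers (r = 1/8).
r = 1/64 + 1/8 = 9/64 = 0.140625.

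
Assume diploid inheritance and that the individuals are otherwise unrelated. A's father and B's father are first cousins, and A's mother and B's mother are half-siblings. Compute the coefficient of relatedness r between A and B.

Wright's path rule: contributions from independent ancestry routes add.
A and B are related in two ways: second cousins through their fathers (r = 1/32) and half first cousins through their mothers (r = 1/16).
r = 1/32 + 1/16 = 0.09375.

0.09375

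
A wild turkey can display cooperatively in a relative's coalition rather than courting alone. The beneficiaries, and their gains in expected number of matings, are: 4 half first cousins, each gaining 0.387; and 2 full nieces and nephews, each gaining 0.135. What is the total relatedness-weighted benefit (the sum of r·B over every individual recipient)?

r to a half first cousin = 1/16 (half first cousins share one grandparent — one path of length 4: r = (1/2)^4 = 1/16).
r to a full niece or nephew = 0.25 (full aunt/uncle↔niece/nephew: two paths of length 3 through the shared grandparent pair: r = 2·(1/2)^3 = 1/4).
Summing one r·B term per recipient: 4·0.0625·0.387 + 2·0.25·0.135 = 0.16425.

0.16425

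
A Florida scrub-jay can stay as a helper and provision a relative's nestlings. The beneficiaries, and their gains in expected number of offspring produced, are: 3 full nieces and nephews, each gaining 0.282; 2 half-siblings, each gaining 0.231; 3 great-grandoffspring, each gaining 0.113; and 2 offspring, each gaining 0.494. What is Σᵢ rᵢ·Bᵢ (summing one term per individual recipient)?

0.863375

r to a full niece or nephew = 1/4 (full aunt/uncle↔niece/nephew: two paths of length 3 through the shared grandparent pair: r = 2·(1/2)^3 = 1/4).
r to a half-sibling = 1/4 (half-sibs share one parent — one path of length 2: r = (1/2)^2 = 1/4).
r to a great-grandoffspring = 1/8 (three parent–offspring links: r = (1/2)^3 = 1/8).
r to an offspring = 1/2 (one parent–offspring link: r = (1/2)^1 = 1/2).
Summing one r·B term per recipient: 3·0.25·0.282 + 2·0.25·0.231 + 3·0.125·0.113 + 2·0.5·0.494 = 0.863375.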